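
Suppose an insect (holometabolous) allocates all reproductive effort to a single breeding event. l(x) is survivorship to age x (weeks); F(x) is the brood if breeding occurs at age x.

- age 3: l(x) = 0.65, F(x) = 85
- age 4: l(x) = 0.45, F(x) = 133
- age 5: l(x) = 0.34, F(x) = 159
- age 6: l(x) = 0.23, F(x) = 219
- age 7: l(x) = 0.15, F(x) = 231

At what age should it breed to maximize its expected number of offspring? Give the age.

4

Expected offspring if breeding at age x = l(x) × F(x):
  age 3: 0.65 × 85 = 55.250
  age 4: 0.45 × 133 = 59.850
  age 5: 0.34 × 159 = 54.060
  age 6: 0.23 × 219 = 50.370
  age 7: 0.15 × 231 = 34.650
Maximum at age 4 (59.850).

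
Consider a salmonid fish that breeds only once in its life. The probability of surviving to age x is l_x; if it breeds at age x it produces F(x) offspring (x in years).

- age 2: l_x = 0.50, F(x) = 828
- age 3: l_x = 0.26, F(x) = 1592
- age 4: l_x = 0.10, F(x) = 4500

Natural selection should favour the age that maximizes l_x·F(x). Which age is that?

4

Expected offspring if breeding at age x = l_x × F(x):
  age 2: 0.50 × 828 = 414.000
  age 3: 0.26 × 1592 = 413.920
  age 4: 0.10 × 4500 = 450.000
Maximum at age 4 (450.000).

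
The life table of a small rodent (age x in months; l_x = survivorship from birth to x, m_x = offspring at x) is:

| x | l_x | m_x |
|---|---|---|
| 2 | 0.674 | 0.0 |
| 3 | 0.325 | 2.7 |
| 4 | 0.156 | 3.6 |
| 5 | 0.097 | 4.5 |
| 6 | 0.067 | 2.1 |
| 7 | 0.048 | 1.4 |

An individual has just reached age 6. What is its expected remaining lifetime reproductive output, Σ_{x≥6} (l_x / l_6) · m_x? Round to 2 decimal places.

l_6 = 0.067. Conditional survival from age 6 to x is l_x / l_6.
  x=6: (0.067/0.067) × 2.1 = 2.1000
  x=7: (0.048/0.067) × 1.4 = 1.0030
Sum = 2.1000 + 1.0030 = 3.1030

3.10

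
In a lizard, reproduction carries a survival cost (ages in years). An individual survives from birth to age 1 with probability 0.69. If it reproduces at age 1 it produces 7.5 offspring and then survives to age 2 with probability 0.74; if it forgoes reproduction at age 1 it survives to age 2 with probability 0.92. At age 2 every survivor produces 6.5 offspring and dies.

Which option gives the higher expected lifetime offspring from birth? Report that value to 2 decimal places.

breed at age 1: R₀ = 0.69 × (7.5 + 0.74 × 6.5) = 0.69 × 12.3100 = 8.4939
delay to age 2: R₀ = 0.69 × (0.92 × 6.5) = 0.69 × 5.9800 = 4.1262
Higher: breed at age 1 (8.4939).

8.49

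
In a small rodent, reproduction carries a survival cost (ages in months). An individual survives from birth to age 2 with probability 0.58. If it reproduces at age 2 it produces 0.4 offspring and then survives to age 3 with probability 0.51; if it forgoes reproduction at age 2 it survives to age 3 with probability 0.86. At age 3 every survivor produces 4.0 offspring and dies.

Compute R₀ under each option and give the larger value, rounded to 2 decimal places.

2.00

breed at age 2: R₀ = 0.58 × (0.4 + 0.51 × 4.0) = 0.58 × 2.4400 = 1.4152
delay to age 3: R₀ = 0.58 × (0.86 × 4.0) = 0.58 × 3.4400 = 1.9952
Higher: delay to age 3 (1.9952).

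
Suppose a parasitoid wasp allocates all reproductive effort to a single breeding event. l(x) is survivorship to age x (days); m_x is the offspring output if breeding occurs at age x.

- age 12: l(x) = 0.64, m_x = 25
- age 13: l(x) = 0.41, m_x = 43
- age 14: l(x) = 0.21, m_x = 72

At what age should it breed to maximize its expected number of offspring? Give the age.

13

Expected offspring if breeding at age x = l(x) × m_x:
  age 12: 0.64 × 25 = 16.000
  age 13: 0.41 × 43 = 17.630
  age 14: 0.21 × 72 = 15.120
Maximum at age 13 (17.630).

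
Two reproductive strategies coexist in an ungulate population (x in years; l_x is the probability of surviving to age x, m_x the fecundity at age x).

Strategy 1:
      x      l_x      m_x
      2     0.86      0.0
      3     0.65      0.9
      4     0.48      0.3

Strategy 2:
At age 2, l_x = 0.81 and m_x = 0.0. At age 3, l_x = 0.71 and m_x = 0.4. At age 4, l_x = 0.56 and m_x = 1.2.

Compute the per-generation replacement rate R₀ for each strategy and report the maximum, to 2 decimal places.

Strategy 1: R₀ = 0.86×0.0 + 0.65×0.9 + 0.48×0.3 = 0.7290
Strategy 2: R₀ = 0.81×0.0 + 0.71×0.4 + 0.56×1.2 = 0.9560
Highest R₀: strategy 2 with 0.9560.

0.96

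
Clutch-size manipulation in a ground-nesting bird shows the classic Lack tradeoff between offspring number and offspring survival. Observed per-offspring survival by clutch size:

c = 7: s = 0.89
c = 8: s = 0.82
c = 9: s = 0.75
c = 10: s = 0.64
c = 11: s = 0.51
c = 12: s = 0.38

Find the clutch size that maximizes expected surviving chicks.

9

Expected surviving chicks = c × s(c):
  c=7: 7 × 0.89 = 6.230
  c=8: 8 × 0.82 = 6.560
  c=9: 9 × 0.75 = 6.750
  c=10: 10 × 0.64 = 6.400
  c=11: 11 × 0.51 = 5.610
  c=12: 12 × 0.38 = 4.560
Maximum at c = 9 (6.750 surviving chicks).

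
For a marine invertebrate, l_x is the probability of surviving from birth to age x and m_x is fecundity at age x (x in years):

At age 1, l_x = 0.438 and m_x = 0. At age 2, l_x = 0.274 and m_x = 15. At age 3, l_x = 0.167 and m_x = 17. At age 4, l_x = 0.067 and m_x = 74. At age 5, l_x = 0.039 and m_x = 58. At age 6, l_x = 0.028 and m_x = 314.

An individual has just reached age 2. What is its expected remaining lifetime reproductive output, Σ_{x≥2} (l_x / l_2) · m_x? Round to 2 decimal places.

l_2 = 0.274. Conditional survival from age 2 to x is l_x / l_2.
  x=2: (0.274/0.274) × 15 = 15.0000
  x=3: (0.167/0.274) × 17 = 10.3613
  x=4: (0.067/0.274) × 74 = 18.0949
  x=5: (0.039/0.274) × 58 = 8.2555
  x=6: (0.028/0.274) × 314 = 32.0876
Sum = 15.0000 + 10.3613 + 18.0949 + 8.2555 + 32.0876 = 83.7993

83.80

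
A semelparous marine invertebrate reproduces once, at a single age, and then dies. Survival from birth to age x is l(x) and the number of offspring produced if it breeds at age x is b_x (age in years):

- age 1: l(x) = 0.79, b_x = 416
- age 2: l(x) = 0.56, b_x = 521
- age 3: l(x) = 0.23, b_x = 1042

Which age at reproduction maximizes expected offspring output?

1

Expected offspring if breeding at age x = l(x) × b_x:
  age 1: 0.79 × 416 = 328.640
  age 2: 0.56 × 521 = 291.760
  age 3: 0.23 × 1042 = 239.660
Maximum at age 1 (328.640).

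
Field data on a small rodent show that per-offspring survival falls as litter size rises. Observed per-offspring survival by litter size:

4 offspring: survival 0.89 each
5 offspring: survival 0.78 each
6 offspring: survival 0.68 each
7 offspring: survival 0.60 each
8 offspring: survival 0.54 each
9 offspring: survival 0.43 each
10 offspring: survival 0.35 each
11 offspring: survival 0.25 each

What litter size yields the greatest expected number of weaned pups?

Expected weaned pups = c × s(c):
  c=4: 4 × 0.89 = 3.560
  c=5: 5 × 0.78 = 3.900
  c=6: 6 × 0.68 = 4.080
  c=7: 7 × 0.60 = 4.200
  c=8: 8 × 0.54 = 4.320
  c=9: 9 × 0.43 = 3.870
  c=10: 10 × 0.35 = 3.500
  c=11: 11 × 0.25 = 2.750
Maximum at c = 8 (4.320 weaned pups).

8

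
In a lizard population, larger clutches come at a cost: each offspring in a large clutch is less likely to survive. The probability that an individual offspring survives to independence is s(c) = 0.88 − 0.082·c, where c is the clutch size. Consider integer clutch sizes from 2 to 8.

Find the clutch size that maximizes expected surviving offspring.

Expected surviving offspring = c × s(c):
  c=2: 2 × 0.716 = 1.432
  c=3: 3 × 0.634 = 1.902
  c=4: 4 × 0.552 = 2.208
  c=5: 5 × 0.470 = 2.350
  c=6: 6 × 0.388 = 2.328
  c=7: 7 × 0.306 = 2.142
  c=8: 8 × 0.224 = 1.792
Maximum at c = 5 (2.350 surviving offspring).

5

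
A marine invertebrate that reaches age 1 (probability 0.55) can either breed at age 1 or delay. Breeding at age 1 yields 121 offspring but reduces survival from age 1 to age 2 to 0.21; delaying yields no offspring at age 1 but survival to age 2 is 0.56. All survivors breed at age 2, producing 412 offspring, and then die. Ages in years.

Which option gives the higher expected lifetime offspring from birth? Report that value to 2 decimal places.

126.90

breed at age 1: R₀ = 0.55 × (121 + 0.21 × 412) = 0.55 × 207.5200 = 114.1360
delay to age 2: R₀ = 0.55 × (0.56 × 412) = 0.55 × 230.7200 = 126.8960
Higher: delay to age 2 (126.8960).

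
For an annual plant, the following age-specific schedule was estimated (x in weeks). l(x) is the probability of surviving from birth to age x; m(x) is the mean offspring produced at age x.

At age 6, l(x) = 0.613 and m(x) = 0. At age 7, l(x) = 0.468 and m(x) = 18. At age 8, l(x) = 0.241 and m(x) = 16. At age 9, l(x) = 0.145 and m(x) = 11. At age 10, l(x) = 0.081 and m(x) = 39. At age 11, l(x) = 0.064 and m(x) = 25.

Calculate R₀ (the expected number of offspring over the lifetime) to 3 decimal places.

R₀ = Σ l(x) m(x):
  age 6: 0.613 × 0 = 0.0000
  age 7: 0.468 × 18 = 8.4240
  age 8: 0.241 × 16 = 3.8560
  age 9: 0.145 × 11 = 1.5950
  age 10: 0.081 × 39 = 3.1590
  age 11: 0.064 × 25 = 1.6000
R₀ = 0.0000 + 8.4240 + 3.8560 + 1.5950 + 3.1590 + 1.6000 = 18.6340

18.634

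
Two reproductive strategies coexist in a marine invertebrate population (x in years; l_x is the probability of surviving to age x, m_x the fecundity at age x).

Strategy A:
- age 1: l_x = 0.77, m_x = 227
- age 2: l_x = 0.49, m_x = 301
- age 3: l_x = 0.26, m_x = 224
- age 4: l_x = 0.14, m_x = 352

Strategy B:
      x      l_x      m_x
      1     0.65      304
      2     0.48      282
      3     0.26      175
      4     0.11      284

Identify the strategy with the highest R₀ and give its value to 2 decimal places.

Strategy A: R₀ = 0.77×227 + 0.49×301 + 0.26×224 + 0.14×352 = 429.8000
Strategy B: R₀ = 0.65×304 + 0.48×282 + 0.26×175 + 0.11×284 = 409.7000
Highest R₀: strategy A with 429.8000.

429.80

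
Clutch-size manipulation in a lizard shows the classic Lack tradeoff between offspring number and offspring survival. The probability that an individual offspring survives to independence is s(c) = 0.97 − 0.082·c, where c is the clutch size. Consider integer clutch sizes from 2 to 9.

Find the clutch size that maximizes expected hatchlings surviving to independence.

Expected hatchlings surviving to independence = c × s(c):
  c=2: 2 × 0.806 = 1.612
  c=3: 3 × 0.724 = 2.172
  c=4: 4 × 0.642 = 2.568
  c=5: 5 × 0.560 = 2.800
  c=6: 6 × 0.478 = 2.868
  c=7: 7 × 0.396 = 2.772
  c=8: 8 × 0.314 = 2.512
  c=9: 9 × 0.232 = 2.088
Maximum at c = 6 (2.868 hatchlings surviving to independence).

6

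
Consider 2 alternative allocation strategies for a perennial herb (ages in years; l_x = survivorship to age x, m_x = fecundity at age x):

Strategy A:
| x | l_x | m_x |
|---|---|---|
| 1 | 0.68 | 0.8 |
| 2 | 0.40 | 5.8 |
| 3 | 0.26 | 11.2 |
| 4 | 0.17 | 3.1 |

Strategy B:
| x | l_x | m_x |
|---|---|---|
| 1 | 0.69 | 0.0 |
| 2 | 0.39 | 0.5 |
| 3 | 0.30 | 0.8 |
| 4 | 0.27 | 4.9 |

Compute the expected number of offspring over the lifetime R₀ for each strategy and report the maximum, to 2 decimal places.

Strategy A: R₀ = 0.68×0.8 + 0.40×5.8 + 0.26×11.2 + 0.17×3.1 = 6.3030
Strategy B: R₀ = 0.69×0.0 + 0.39×0.5 + 0.30×0.8 + 0.27×4.9 = 1.7580
Highest R₀: strategy A with 6.3030.

6.30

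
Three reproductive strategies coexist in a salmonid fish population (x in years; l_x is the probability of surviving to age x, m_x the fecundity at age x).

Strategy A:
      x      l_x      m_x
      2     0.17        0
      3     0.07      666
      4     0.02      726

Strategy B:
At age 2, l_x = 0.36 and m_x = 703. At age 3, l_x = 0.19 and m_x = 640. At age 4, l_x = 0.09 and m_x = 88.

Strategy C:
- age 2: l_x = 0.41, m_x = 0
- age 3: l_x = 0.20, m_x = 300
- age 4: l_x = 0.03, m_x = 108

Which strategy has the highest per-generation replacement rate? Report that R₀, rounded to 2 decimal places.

382.60

Strategy A: R₀ = 0.17×0 + 0.07×666 + 0.02×726 = 61.1400
Strategy B: R₀ = 0.36×703 + 0.19×640 + 0.09×88 = 382.6000
Strategy C: R₀ = 0.41×0 + 0.20×300 + 0.03×108 = 63.2400
Highest R₀: strategy B with 382.6000.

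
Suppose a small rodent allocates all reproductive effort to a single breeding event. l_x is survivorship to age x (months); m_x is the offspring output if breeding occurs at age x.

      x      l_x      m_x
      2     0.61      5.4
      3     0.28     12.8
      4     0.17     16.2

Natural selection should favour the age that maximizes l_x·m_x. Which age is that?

3

Expected offspring if breeding at age x = l_x × m_x:
  age 2: 0.61 × 5.4 = 3.294
  age 3: 0.28 × 12.8 = 3.584
  age 4: 0.17 × 16.2 = 2.754
Maximum at age 3 (3.584).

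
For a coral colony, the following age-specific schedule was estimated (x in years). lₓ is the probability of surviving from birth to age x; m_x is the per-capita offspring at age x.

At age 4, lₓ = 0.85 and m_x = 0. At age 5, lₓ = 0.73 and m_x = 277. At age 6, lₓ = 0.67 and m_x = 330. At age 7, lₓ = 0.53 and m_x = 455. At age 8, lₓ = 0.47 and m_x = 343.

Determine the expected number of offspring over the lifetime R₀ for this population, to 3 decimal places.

825.670

R₀ = Σ lₓ m_x:
  age 4: 0.85 × 0 = 0.0000
  age 5: 0.73 × 277 = 202.2100
  age 6: 0.67 × 330 = 221.1000
  age 7: 0.53 × 455 = 241.1500
  age 8: 0.47 × 343 = 161.2100
R₀ = 0.0000 + 202.2100 + 221.1000 + 241.1500 + 161.2100 = 825.6700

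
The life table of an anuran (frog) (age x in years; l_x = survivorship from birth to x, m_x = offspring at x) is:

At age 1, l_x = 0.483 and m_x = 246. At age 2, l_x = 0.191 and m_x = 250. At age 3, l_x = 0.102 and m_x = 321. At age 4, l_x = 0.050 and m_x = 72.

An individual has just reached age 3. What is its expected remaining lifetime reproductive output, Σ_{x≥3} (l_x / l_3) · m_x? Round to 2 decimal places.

l_3 = 0.102. Conditional survival from age 3 to x is l_x / l_3.
  x=3: (0.102/0.102) × 321 = 321.0000
  x=4: (0.050/0.102) × 72 = 35.2941
Sum = 321.0000 + 35.2941 = 356.2941

356.29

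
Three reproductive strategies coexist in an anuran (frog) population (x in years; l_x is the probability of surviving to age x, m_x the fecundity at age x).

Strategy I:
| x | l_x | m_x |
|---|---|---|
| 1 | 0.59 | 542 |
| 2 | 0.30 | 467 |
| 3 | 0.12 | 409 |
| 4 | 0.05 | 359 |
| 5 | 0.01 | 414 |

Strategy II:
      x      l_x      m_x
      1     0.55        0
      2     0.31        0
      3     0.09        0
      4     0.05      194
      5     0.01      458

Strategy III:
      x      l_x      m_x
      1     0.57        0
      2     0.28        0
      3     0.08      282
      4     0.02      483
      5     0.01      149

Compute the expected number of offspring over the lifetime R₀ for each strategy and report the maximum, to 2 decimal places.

Strategy I: R₀ = 0.59×542 + 0.30×467 + 0.12×409 + 0.05×359 + 0.01×414 = 531.0500
Strategy II: R₀ = 0.55×0 + 0.31×0 + 0.09×0 + 0.05×194 + 0.01×458 = 14.2800
Strategy III: R₀ = 0.57×0 + 0.28×0 + 0.08×282 + 0.02×483 + 0.01×149 = 33.7100
Highest R₀: strategy I with 531.0500.

531.05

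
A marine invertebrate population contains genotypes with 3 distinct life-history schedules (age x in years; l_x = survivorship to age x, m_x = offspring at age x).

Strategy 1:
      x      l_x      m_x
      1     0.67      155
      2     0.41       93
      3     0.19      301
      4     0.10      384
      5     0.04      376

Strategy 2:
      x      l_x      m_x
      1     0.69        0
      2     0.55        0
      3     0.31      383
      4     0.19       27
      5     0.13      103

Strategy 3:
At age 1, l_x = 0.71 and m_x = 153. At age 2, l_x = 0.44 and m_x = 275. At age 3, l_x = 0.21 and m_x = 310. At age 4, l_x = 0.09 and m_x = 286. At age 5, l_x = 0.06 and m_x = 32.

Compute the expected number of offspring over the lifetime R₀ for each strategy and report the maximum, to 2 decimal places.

322.39

Strategy 1: R₀ = 0.67×155 + 0.41×93 + 0.19×301 + 0.10×384 + 0.04×376 = 252.6100
Strategy 2: R₀ = 0.69×0 + 0.55×0 + 0.31×383 + 0.19×27 + 0.13×103 = 137.2500
Strategy 3: R₀ = 0.71×153 + 0.44×275 + 0.21×310 + 0.09×286 + 0.06×32 = 322.3900
Highest R₀: strategy 3 with 322.3900.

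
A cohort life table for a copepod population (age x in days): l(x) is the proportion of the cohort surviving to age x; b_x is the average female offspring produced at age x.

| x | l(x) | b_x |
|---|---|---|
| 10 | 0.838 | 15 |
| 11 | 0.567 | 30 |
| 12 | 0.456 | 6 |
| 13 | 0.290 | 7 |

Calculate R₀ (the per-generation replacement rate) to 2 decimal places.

R₀ = Σ l(x) b_x:
  age 10: 0.838 × 15 = 12.5700
  age 11: 0.567 × 30 = 17.0100
  age 12: 0.456 × 6 = 2.7360
  age 13: 0.290 × 7 = 2.0300
R₀ = 12.5700 + 17.0100 + 2.7360 + 2.0300 = 34.3460

34.35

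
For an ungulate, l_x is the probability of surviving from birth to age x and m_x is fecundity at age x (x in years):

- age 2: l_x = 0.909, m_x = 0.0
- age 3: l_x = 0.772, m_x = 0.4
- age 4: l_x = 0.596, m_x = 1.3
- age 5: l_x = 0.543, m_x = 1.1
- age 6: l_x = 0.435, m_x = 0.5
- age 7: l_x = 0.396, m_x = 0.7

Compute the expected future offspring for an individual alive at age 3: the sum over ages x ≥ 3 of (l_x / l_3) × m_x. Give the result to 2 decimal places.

2.82

l_3 = 0.772. Conditional survival from age 3 to x is l_x / l_3.
  x=3: (0.772/0.772) × 0.4 = 0.4000
  x=4: (0.596/0.772) × 1.3 = 1.0036
  x=5: (0.543/0.772) × 1.1 = 0.7737
  x=6: (0.435/0.772) × 0.5 = 0.2817
  x=7: (0.396/0.772) × 0.7 = 0.3591
Sum = 0.4000 + 1.0036 + 0.7737 + 0.2817 + 0.3591 = 2.8181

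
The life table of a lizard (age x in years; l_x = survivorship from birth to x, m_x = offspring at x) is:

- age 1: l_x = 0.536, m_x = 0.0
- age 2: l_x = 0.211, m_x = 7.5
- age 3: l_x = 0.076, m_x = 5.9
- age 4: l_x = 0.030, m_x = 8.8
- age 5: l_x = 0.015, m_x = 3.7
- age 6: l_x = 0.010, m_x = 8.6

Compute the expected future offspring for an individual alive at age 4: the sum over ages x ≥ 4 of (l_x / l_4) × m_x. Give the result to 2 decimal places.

13.52

l_4 = 0.030. Conditional survival from age 4 to x is l_x / l_4.
  x=4: (0.030/0.030) × 8.8 = 8.8000
  x=5: (0.015/0.030) × 3.7 = 1.8500
  x=6: (0.010/0.030) × 8.6 = 2.8667
Sum = 8.8000 + 1.8500 + 2.8667 = 13.5167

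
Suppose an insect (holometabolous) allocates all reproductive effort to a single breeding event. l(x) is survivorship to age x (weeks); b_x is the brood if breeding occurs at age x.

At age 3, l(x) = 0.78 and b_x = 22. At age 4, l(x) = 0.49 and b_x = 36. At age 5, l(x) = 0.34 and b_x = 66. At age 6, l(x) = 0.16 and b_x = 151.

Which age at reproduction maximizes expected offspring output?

6

Expected offspring if breeding at age x = l(x) × b_x:
  age 3: 0.78 × 22 = 17.160
  age 4: 0.49 × 36 = 17.640
  age 5: 0.34 × 66 = 22.440
  age 6: 0.16 × 151 = 24.160
Maximum at age 6 (24.160).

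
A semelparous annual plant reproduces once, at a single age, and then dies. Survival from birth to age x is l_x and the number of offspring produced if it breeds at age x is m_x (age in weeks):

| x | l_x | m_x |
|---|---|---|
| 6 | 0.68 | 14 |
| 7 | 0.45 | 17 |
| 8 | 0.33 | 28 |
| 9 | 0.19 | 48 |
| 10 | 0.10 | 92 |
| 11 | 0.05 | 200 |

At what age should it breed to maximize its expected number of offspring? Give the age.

11

Expected offspring if breeding at age x = l_x × m_x:
  age 6: 0.68 × 14 = 9.520
  age 7: 0.45 × 17 = 7.650
  age 8: 0.33 × 28 = 9.240
  age 9: 0.19 × 48 = 9.120
  age 10: 0.10 × 92 = 9.200
  age 11: 0.05 × 200 = 10.000
Maximum at age 11 (10.000).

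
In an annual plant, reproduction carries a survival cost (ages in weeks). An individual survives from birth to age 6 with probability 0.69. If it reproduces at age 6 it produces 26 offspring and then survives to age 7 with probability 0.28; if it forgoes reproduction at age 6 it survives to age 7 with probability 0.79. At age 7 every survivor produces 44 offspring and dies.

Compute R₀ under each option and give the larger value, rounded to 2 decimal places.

26.44

breed at age 6: R₀ = 0.69 × (26 + 0.28 × 44) = 0.69 × 38.3200 = 26.4408
delay to age 7: R₀ = 0.69 × (0.79 × 44) = 0.69 × 34.7600 = 23.9844
Higher: breed at age 6 (26.4408).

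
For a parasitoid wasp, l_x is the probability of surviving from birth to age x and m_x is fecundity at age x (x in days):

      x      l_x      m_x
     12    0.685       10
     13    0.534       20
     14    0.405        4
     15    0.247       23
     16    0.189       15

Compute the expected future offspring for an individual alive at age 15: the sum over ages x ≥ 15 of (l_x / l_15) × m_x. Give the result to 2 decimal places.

l_15 = 0.247. Conditional survival from age 15 to x is l_x / l_15.
  x=15: (0.247/0.247) × 23 = 23.0000
  x=16: (0.189/0.247) × 15 = 11.4777
Sum = 23.0000 + 11.4777 = 34.4777

34.48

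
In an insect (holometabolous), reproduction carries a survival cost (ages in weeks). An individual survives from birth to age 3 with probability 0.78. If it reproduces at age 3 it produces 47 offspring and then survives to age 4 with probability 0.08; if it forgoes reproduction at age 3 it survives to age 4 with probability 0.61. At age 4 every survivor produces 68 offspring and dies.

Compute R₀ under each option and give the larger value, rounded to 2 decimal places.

breed at age 3: R₀ = 0.78 × (47 + 0.08 × 68) = 0.78 × 52.4400 = 40.9032
delay to age 4: R₀ = 0.78 × (0.61 × 68) = 0.78 × 41.4800 = 32.3544
Higher: breed at age 3 (40.9032).

40.90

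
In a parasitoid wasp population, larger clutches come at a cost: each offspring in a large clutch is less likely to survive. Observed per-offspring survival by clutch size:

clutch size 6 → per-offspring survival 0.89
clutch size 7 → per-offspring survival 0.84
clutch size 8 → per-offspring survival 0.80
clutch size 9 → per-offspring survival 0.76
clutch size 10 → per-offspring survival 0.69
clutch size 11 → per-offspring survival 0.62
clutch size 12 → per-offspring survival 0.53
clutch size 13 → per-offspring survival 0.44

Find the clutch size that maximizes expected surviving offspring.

10

Expected surviving offspring = c × s(c):
  c=6: 6 × 0.89 = 5.340
  c=7: 7 × 0.84 = 5.880
  c=8: 8 × 0.80 = 6.400
  c=9: 9 × 0.76 = 6.840
  c=10: 10 × 0.69 = 6.900
  c=11: 11 × 0.62 = 6.820
  c=12: 12 × 0.53 = 6.360
  c=13: 13 × 0.44 = 5.720
Maximum at c = 10 (6.900 surviving offspring).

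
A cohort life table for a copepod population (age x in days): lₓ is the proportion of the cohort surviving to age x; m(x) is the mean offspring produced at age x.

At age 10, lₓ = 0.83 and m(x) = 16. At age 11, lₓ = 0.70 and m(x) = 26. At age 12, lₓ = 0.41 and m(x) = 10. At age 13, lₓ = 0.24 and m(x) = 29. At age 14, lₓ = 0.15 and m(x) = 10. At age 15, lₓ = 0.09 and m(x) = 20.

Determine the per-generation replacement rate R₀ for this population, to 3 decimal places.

45.840

R₀ = Σ lₓ m(x):
  age 10: 0.83 × 16 = 13.2800
  age 11: 0.70 × 26 = 18.2000
  age 12: 0.41 × 10 = 4.1000
  age 13: 0.24 × 29 = 6.9600
  age 14: 0.15 × 10 = 1.5000
  age 15: 0.09 × 20 = 1.8000
R₀ = 13.2800 + 18.2000 + 4.1000 + 6.9600 + 1.5000 + 1.8000 = 45.8400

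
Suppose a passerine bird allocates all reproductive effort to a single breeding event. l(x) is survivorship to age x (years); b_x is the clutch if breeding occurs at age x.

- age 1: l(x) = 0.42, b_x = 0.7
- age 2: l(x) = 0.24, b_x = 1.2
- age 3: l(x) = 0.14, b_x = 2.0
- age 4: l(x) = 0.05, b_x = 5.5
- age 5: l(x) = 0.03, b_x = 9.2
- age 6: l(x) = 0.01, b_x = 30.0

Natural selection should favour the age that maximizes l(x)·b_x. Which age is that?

6

Expected offspring if breeding at age x = l(x) × b_x:
  age 1: 0.42 × 0.7 = 0.294
  age 2: 0.24 × 1.2 = 0.288
  age 3: 0.14 × 2.0 = 0.280
  age 4: 0.05 × 5.5 = 0.275
  age 5: 0.03 × 9.2 = 0.276
  age 6: 0.01 × 30.0 = 0.300
Maximum at age 6 (0.300).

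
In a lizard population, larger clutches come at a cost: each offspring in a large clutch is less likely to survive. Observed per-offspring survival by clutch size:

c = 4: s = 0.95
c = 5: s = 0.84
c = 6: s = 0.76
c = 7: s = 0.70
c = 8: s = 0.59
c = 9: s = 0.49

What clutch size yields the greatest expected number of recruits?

7

Expected recruits = c × s(c):
  c=4: 4 × 0.95 = 3.800
  c=5: 5 × 0.84 = 4.200
  c=6: 6 × 0.76 = 4.560
  c=7: 7 × 0.70 = 4.900
  c=8: 8 × 0.59 = 4.720
  c=9: 9 × 0.49 = 4.410
Maximum at c = 7 (4.900 recruits).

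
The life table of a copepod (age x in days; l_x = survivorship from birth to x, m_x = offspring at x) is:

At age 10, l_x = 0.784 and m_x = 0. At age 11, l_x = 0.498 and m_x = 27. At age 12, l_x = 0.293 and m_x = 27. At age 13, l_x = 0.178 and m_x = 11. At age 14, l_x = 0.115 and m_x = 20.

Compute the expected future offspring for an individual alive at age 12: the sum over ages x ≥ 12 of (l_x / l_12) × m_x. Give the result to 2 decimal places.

41.53

l_12 = 0.293. Conditional survival from age 12 to x is l_x / l_12.
  x=12: (0.293/0.293) × 27 = 27.0000
  x=13: (0.178/0.293) × 11 = 6.6826
  x=14: (0.115/0.293) × 20 = 7.8498
Sum = 27.0000 + 6.6826 + 7.8498 = 41.5324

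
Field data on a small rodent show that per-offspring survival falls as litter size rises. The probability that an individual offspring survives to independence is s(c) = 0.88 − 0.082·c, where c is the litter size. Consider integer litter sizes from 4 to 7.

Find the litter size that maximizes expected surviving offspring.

Expected surviving offspring = c × s(c):
  c=4: 4 × 0.552 = 2.208
  c=5: 5 × 0.470 = 2.350
  c=6: 6 × 0.388 = 2.328
  c=7: 7 × 0.306 = 2.142
Maximum at c = 5 (2.350 surviving offspring).

5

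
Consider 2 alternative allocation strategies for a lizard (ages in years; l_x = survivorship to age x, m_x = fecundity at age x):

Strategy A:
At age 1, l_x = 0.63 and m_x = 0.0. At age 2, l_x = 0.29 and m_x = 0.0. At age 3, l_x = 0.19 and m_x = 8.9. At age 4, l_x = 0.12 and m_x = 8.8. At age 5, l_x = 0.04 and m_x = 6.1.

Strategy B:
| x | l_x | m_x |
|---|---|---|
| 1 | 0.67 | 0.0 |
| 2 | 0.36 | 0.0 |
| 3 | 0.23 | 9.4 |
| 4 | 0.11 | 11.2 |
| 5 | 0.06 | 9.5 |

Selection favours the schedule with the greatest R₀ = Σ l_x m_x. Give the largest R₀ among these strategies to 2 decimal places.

Strategy A: R₀ = 0.63×0.0 + 0.29×0.0 + 0.19×8.9 + 0.12×8.8 + 0.04×6.1 = 2.9910
Strategy B: R₀ = 0.67×0.0 + 0.36×0.0 + 0.23×9.4 + 0.11×11.2 + 0.06×9.5 = 3.9640
Highest R₀: strategy B with 3.9640.

3.96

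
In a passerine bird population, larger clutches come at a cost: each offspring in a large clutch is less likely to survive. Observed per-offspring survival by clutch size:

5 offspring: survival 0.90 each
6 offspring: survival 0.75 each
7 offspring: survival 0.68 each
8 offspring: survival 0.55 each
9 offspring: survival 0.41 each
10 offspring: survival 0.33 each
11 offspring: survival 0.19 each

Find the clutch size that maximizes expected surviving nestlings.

7

Expected surviving nestlings = c × s(c):
  c=5: 5 × 0.90 = 4.500
  c=6: 6 × 0.75 = 4.500
  c=7: 7 × 0.68 = 4.760
  c=8: 8 × 0.55 = 4.400
  c=9: 9 × 0.41 = 3.690
  c=10: 10 × 0.33 = 3.300
  c=11: 11 × 0.19 = 2.090
Maximum at c = 7 (4.760 surviving nestlings).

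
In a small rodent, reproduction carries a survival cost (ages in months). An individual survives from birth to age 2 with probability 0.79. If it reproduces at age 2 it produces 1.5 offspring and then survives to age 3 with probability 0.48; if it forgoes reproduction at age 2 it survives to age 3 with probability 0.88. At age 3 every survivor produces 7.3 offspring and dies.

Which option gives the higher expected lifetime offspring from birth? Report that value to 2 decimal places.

5.07

breed at age 2: R₀ = 0.79 × (1.5 + 0.48 × 7.3) = 0.79 × 5.0040 = 3.9532
delay to age 3: R₀ = 0.79 × (0.88 × 7.3) = 0.79 × 6.4240 = 5.0750
Higher: delay to age 3 (5.0750).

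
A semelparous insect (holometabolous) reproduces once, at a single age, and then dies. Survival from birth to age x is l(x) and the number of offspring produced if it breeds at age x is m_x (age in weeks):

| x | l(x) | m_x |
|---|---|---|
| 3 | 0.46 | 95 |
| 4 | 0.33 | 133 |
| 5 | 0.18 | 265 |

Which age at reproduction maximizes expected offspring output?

5

Expected offspring if breeding at age x = l(x) × m_x:
  age 3: 0.46 × 95 = 43.700
  age 4: 0.33 × 133 = 43.890
  age 5: 0.18 × 265 = 47.700
Maximum at age 5 (47.700).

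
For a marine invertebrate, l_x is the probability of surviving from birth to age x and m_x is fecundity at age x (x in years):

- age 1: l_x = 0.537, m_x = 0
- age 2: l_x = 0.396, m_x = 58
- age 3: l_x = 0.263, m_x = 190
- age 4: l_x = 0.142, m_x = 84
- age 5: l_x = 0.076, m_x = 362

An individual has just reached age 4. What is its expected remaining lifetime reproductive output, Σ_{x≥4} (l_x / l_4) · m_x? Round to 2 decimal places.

277.75

l_4 = 0.142. Conditional survival from age 4 to x is l_x / l_4.
  x=4: (0.142/0.142) × 84 = 84.0000
  x=5: (0.076/0.142) × 362 = 193.7465
Sum = 84.0000 + 193.7465 = 277.7465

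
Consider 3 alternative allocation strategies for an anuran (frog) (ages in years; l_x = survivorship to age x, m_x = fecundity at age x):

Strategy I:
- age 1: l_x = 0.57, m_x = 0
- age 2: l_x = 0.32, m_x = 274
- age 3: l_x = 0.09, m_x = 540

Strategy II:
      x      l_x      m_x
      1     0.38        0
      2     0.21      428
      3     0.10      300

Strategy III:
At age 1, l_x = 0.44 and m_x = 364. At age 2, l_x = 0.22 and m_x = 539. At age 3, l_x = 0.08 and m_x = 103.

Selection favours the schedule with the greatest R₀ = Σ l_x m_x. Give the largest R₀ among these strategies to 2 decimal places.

286.98

Strategy I: R₀ = 0.57×0 + 0.32×274 + 0.09×540 = 136.2800
Strategy II: R₀ = 0.38×0 + 0.21×428 + 0.10×300 = 119.8800
Strategy III: R₀ = 0.44×364 + 0.22×539 + 0.08×103 = 286.9800
Highest R₀: strategy III with 286.9800.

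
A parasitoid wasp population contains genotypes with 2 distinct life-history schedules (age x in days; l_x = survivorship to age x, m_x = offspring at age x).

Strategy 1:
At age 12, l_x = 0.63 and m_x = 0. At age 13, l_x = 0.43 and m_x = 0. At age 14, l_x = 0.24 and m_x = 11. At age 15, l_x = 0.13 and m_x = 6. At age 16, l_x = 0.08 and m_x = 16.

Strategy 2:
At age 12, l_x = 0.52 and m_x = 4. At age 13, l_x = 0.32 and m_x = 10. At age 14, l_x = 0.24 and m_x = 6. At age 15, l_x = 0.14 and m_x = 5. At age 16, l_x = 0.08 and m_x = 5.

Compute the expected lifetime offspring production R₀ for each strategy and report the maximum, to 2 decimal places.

7.82

Strategy 1: R₀ = 0.63×0 + 0.43×0 + 0.24×11 + 0.13×6 + 0.08×16 = 4.7000
Strategy 2: R₀ = 0.52×4 + 0.32×10 + 0.24×6 + 0.14×5 + 0.08×5 = 7.8200
Highest R₀: strategy 2 with 7.8200.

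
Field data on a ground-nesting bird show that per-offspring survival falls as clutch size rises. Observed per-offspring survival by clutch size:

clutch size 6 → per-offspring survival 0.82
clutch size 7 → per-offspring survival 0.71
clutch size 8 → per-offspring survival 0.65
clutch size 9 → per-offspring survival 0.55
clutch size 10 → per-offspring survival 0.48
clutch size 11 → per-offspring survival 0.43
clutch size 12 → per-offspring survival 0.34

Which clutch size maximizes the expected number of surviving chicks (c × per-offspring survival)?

8

Expected surviving chicks = c × s(c):
  c=6: 6 × 0.82 = 4.920
  c=7: 7 × 0.71 = 4.970
  c=8: 8 × 0.65 = 5.200
  c=9: 9 × 0.55 = 4.950
  c=10: 10 × 0.48 = 4.800
  c=11: 11 × 0.43 = 4.730
  c=12: 12 × 0.34 = 4.080
Maximum at c = 8 (5.200 surviving chicks).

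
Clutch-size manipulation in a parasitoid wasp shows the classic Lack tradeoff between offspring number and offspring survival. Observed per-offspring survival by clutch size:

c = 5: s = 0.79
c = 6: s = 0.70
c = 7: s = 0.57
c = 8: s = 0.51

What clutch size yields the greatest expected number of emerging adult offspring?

Expected emerging adult offspring = c × s(c):
  c=5: 5 × 0.79 = 3.950
  c=6: 6 × 0.70 = 4.200
  c=7: 7 × 0.57 = 3.990
  c=8: 8 × 0.51 = 4.080
Maximum at c = 6 (4.200 emerging adult offspring).

6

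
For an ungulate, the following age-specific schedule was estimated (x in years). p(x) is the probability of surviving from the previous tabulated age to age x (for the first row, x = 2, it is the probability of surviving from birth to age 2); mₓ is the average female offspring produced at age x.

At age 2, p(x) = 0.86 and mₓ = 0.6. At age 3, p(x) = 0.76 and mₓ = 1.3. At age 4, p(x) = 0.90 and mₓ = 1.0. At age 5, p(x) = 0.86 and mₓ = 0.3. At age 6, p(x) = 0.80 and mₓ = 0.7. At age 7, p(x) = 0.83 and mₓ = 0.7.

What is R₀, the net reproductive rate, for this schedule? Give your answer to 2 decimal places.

2.62

Survivorship from birth: l_x = p_2·p_3·…·p_x.
  l_2 = 0.86000
  l_3 = 0.65360
  l_4 = 0.58824
  l_5 = 0.50589
  l_6 = 0.40471
  l_7 = 0.33591
R₀ = Σ l_x mₓ:
  age 2: 0.86000 × 0.6 = 0.5160
  age 3: 0.65360 × 1.3 = 0.8497
  age 4: 0.58824 × 1.0 = 0.5882
  age 5: 0.50589 × 0.3 = 0.1518
  age 6: 0.40471 × 0.7 = 0.2833
  age 7: 0.33591 × 0.7 = 0.2351
R₀ = 0.5160 + 0.8497 + 0.5882 + 0.1518 + 0.2833 + 0.2351 = 2.6241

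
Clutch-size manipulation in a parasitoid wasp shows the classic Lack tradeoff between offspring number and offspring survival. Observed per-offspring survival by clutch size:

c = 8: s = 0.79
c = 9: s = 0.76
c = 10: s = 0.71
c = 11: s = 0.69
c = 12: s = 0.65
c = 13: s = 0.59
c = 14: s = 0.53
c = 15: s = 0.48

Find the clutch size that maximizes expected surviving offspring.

Expected surviving offspring = c × s(c):
  c=8: 8 × 0.79 = 6.320
  c=9: 9 × 0.76 = 6.840
  c=10: 10 × 0.71 = 7.100
  c=11: 11 × 0.69 = 7.590
  c=12: 12 × 0.65 = 7.800
  c=13: 13 × 0.59 = 7.670
  c=14: 14 × 0.53 = 7.420
  c=15: 15 × 0.48 = 7.200
Maximum at c = 12 (7.800 surviving offspring).

12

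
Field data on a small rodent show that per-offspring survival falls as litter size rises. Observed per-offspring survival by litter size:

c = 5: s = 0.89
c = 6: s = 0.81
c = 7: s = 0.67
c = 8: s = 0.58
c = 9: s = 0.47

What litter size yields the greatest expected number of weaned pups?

6

Expected weaned pups = c × s(c):
  c=5: 5 × 0.89 = 4.450
  c=6: 6 × 0.81 = 4.860
  c=7: 7 × 0.67 = 4.690
  c=8: 8 × 0.58 = 4.640
  c=9: 9 × 0.47 = 4.230
Maximum at c = 6 (4.860 weaned pups).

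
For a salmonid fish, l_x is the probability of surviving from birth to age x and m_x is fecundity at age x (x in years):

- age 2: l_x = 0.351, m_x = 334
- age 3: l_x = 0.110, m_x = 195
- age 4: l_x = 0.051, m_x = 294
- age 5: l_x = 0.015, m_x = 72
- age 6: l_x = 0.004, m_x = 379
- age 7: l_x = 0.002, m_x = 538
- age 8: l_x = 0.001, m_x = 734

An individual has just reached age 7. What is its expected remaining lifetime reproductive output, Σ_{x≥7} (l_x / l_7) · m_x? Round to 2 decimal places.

905.00

l_7 = 0.002. Conditional survival from age 7 to x is l_x / l_7.
  x=7: (0.002/0.002) × 538 = 538.0000
  x=8: (0.001/0.002) × 734 = 367.0000
Sum = 538.0000 + 367.0000 = 905.0000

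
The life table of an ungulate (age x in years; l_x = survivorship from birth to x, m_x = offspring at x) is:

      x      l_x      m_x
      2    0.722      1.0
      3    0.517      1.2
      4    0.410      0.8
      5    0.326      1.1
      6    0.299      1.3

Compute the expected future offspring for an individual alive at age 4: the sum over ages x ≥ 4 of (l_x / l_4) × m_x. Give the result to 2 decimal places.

l_4 = 0.410. Conditional survival from age 4 to x is l_x / l_4.
  x=4: (0.410/0.410) × 0.8 = 0.8000
  x=5: (0.326/0.410) × 1.1 = 0.8746
  x=6: (0.299/0.410) × 1.3 = 0.9480
Sum = 0.8000 + 0.8746 + 0.9480 = 2.6227

2.62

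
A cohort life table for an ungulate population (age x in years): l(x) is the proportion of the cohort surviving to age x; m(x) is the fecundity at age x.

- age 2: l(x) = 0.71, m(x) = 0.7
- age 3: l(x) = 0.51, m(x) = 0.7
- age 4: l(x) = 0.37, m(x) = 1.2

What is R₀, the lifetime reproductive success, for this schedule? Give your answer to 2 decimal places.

R₀ = Σ l(x) m(x):
  age 2: 0.71 × 0.7 = 0.4970
  age 3: 0.51 × 0.7 = 0.3570
  age 4: 0.37 × 1.2 = 0.4440
R₀ = 0.4970 + 0.3570 + 0.4440 = 1.2980

1.30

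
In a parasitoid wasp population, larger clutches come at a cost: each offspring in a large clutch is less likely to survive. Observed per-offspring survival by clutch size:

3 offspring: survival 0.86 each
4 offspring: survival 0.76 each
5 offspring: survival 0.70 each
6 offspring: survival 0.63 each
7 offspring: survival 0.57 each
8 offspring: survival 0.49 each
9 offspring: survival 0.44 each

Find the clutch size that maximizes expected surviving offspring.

Expected surviving offspring = c × s(c):
  c=3: 3 × 0.86 = 2.580
  c=4: 4 × 0.76 = 3.040
  c=5: 5 × 0.70 = 3.500
  c=6: 6 × 0.63 = 3.780
  c=7: 7 × 0.57 = 3.990
  c=8: 8 × 0.49 = 3.920
  c=9: 9 × 0.44 = 3.960
Maximum at c = 7 (3.990 surviving offspring).

7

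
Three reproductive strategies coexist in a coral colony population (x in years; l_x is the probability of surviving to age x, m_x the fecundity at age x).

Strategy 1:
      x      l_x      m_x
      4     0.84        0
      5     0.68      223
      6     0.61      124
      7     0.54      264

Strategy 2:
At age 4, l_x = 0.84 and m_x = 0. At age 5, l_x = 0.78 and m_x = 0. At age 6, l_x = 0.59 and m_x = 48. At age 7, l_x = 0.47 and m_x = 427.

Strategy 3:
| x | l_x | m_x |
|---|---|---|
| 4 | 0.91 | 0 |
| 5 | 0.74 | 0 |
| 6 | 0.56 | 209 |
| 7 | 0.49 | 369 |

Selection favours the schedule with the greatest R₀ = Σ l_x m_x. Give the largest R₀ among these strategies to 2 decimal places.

369.84

Strategy 1: R₀ = 0.84×0 + 0.68×223 + 0.61×124 + 0.54×264 = 369.8400
Strategy 2: R₀ = 0.84×0 + 0.78×0 + 0.59×48 + 0.47×427 = 229.0100
Strategy 3: R₀ = 0.91×0 + 0.74×0 + 0.56×209 + 0.49×369 = 297.8500
Highest R₀: strategy 1 with 369.8400.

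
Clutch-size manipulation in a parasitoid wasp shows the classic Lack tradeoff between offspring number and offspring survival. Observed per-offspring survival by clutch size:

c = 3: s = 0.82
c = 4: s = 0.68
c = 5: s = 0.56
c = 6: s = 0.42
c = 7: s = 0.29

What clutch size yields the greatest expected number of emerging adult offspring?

Expected emerging adult offspring = c × s(c):
  c=3: 3 × 0.82 = 2.460
  c=4: 4 × 0.68 = 2.720
  c=5: 5 × 0.56 = 2.800
  c=6: 6 × 0.42 = 2.520
  c=7: 7 × 0.29 = 2.030
Maximum at c = 5 (2.800 emerging adult offspring).

5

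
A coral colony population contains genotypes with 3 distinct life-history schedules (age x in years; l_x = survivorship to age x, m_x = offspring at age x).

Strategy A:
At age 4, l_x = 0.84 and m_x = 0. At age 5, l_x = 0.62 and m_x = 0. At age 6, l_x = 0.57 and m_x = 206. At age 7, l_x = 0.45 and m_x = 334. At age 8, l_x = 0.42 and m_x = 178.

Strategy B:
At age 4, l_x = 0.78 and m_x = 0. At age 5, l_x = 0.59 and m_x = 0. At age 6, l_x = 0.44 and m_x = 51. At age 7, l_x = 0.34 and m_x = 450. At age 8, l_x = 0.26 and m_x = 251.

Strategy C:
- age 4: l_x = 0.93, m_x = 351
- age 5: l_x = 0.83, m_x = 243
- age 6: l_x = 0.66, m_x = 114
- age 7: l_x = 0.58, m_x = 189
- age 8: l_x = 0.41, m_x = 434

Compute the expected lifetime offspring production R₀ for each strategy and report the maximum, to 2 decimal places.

Strategy A: R₀ = 0.84×0 + 0.62×0 + 0.57×206 + 0.45×334 + 0.42×178 = 342.4800
Strategy B: R₀ = 0.78×0 + 0.59×0 + 0.44×51 + 0.34×450 + 0.26×251 = 240.7000
Strategy C: R₀ = 0.93×351 + 0.83×243 + 0.66×114 + 0.58×189 + 0.41×434 = 890.9200
Highest R₀: strategy C with 890.9200.

890.92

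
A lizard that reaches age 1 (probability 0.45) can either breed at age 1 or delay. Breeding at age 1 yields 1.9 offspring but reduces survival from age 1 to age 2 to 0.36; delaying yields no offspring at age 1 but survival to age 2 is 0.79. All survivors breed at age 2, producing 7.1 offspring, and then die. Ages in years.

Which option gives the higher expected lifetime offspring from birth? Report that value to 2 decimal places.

2.52

breed at age 1: R₀ = 0.45 × (1.9 + 0.36 × 7.1) = 0.45 × 4.4560 = 2.0052
delay to age 2: R₀ = 0.45 × (0.79 × 7.1) = 0.45 × 5.6090 = 2.5240
Higher: delay to age 2 (2.5240).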